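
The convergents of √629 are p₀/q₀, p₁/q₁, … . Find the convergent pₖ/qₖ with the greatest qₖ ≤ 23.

326/13

√629 = [25; 12, 1, 1, 12, 50, …] (period length 5).
Convergents:
  p_0/q_0 = 25/1
  p_1/q_1 = 301/12
  p_2/q_2 = 326/13
  p_3/q_3 = 627/25
q_2 = 13 ≤ 23 < 25 = q_3, so the answer is 326/13.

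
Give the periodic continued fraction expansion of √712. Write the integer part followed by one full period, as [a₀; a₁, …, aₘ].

a₀ = ⌊√712⌋ = 26.
With m₀=0, d₀=1 and mₖ₊₁ = dₖaₖ − mₖ, dₖ₊₁ = (n − mₖ₊₁²)/dₖ, aₖ₊₁ = ⌊(a₀+mₖ₊₁)/dₖ₊₁⌋:
  k=1: m=26, d=36, a=1
  k=2: m=10, d=17, a=2
  k=3: m=24, d=8, a=6
  k=4: m=24, d=17, a=2
  k=5: m=10, d=36, a=1
  k=6: m=26, d=1, a=52
d=1 and a=2a₀=52 at k=6, so the next step gives (m, d) = (26, 36) again — its k=1 value — and the period has length 6.

[26; 1, 2, 6, 2, 1, 52]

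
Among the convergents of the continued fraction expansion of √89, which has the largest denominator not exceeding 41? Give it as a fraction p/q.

217/23

√89 = [9; 2, 3, 3, 2, 18, …] (period length 5).
Convergents:
  p_0/q_0 = 9/1
  p_1/q_1 = 19/2
  p_2/q_2 = 66/7
  p_3/q_3 = 217/23
  p_4/q_4 = 500/53
q_3 = 23 ≤ 41 < 53 = q_4, so the answer is 217/23.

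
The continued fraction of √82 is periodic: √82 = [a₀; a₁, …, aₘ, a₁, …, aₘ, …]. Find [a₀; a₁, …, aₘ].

[9; 18]

a₀ = ⌊√82⌋ = 9.
With m₀=0, d₀=1 and mₖ₊₁ = dₖaₖ − mₖ, dₖ₊₁ = (n − mₖ₊₁²)/dₖ, aₖ₊₁ = ⌊(a₀+mₖ₊₁)/dₖ₊₁⌋:
  k=1: m=9, d=1, a=18
d=1 and a=2a₀=18 at k=1, so the next step gives (m, d) = (9, 1) again — its k=1 value — and the period has length 1.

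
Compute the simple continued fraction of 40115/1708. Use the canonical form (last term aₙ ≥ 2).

40115 = 23·1708 + 831
1708 = 2·831 + 46
831 = 18·46 + 3
46 = 15·3 + 1
3 = 3·1 + 0  (stop)
So 40115/1708 = [23; 2, 18, 15, 3].

[23; 2, 18, 15, 3]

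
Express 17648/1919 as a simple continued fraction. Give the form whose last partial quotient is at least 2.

[9; 5, 11, 11, 3]

17648 = 9*1919 + 377
1919 = 5*377 + 34
377 = 11*34 + 3
34 = 11*3 + 1
3 = 3*1 + 0  (stop)
So 17648/1919 = [9; 5, 11, 11, 3].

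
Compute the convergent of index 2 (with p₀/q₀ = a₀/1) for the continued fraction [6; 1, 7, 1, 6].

Using pₖ = aₖpₖ₋₁ + pₖ₋₂, qₖ = aₖqₖ₋₁ + qₖ₋₂ (with p₋₁=1, p₋₂=0, q₋₁=0, q₋₂=1):
  k=0: a=6, p=6, q=1
  k=1: a=1, p=7, q=1
  k=2: a=7, p=55, q=8

55/8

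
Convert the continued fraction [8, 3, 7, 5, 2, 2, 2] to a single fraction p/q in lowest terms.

Fold from the inside: start with 2/1.
  2 + 1/2 = 5/2
  2 + 2/5 = 12/5
  5 + 5/12 = 65/12
  7 + 12/65 = 467/65
  3 + 65/467 = 1466/467
  8 + 467/1466 = 12195/1466

12195/1466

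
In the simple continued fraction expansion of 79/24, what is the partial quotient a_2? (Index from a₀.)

2

79 = 3·24 + 7   →  a_0 = 3
24 = 3·7 + 3   →  a_1 = 3
7 = 2·3 + 1   →  a_2 = 2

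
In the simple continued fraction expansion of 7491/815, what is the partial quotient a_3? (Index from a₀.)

7491 = 9·815 + 156   →  a_0 = 9
815 = 5·156 + 35   →  a_1 = 5
156 = 4·35 + 16   →  a_2 = 4
35 = 2·16 + 3   →  a_3 = 2

2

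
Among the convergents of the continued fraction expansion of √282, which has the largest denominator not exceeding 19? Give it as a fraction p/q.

√282 = [16; 1, 3, 1, 4, 1, 3, 1, 32, …] (period length 8).
Convergents:
  p_0/q_0 = 16/1
  p_1/q_1 = 17/1
  p_2/q_2 = 67/4
  p_3/q_3 = 84/5
  p_4/q_4 = 403/24
q_3 = 5 ≤ 19 < 24 = q_4, so the answer is 84/5.

84/5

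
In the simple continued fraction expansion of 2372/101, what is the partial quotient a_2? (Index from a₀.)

2372 = 23·101 + 49   →  a_0 = 23
101 = 2·49 + 3   →  a_1 = 2
49 = 16·3 + 1   →  a_2 = 16

16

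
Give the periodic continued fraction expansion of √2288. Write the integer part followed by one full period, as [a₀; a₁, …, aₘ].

[47; 1, 4, 1, 94]

a₀ = ⌊√2288⌋ = 47.
With m₀=0, d₀=1 and mₖ₊₁ = dₖaₖ − mₖ, dₖ₊₁ = (n − mₖ₊₁²)/dₖ, aₖ₊₁ = ⌊(a₀+mₖ₊₁)/dₖ₊₁⌋:
  k=1: m=47, d=79, a=1
  k=2: m=32, d=16, a=4
  k=3: m=32, d=79, a=1
  k=4: m=47, d=1, a=94
d=1 and a=2a₀=94 at k=4, so the next step gives (m, d) = (47, 79) again — its k=1 value — and the period has length 4.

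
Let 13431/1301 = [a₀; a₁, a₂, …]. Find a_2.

11

13431 = 10·1301 + 421   →  a_0 = 10
1301 = 3·421 + 38   →  a_1 = 3
421 = 11·38 + 3   →  a_2 = 11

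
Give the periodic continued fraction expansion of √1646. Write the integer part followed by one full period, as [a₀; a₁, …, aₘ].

a₀ = ⌊√1646⌋ = 40.
With m₀=0, d₀=1 and mₖ₊₁ = dₖaₖ − mₖ, dₖ₊₁ = (n − mₖ₊₁²)/dₖ, aₖ₊₁ = ⌊(a₀+mₖ₊₁)/dₖ₊₁⌋:
  k=1: m=40, d=46, a=1
  k=2: m=6, d=35, a=1
  k=3: m=29, d=23, a=3
  k=4: m=40, d=2, a=40
  k=5: m=40, d=23, a=3
  k=6: m=29, d=35, a=1
  k=7: m=6, d=46, a=1
  k=8: m=40, d=1, a=80
d=1 and a=2a₀=80 at k=8, so the next step gives (m, d) = (40, 46) again — its k=1 value — and the period has length 8.

[40; 1, 1, 3, 40, 3, 1, 1, 80]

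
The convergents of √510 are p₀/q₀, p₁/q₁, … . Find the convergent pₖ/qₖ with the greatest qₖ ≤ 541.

12082/535

√510 = [22; 1, 1, 2, 1, 1, 44, …] (period length 6).
Convergents:
  p_0/q_0 = 22/1
  p_1/q_1 = 23/1
  p_2/q_2 = 45/2
  p_3/q_3 = 113/5
  p_4/q_4 = 158/7
  p_5/q_5 = 271/12
  p_6/q_6 = 12082/535
  p_7/q_7 = 12353/547
q_6 = 535 ≤ 541 < 547 = q_7, so the answer is 12082/535.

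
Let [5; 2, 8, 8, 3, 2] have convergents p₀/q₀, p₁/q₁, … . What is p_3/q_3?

Using pₖ = aₖpₖ₋₁ + pₖ₋₂, qₖ = aₖqₖ₋₁ + qₖ₋₂ (with p₋₁=1, p₋₂=0, q₋₁=0, q₋₂=1):
  k=0: a=5, p=5, q=1
  k=1: a=2, p=11, q=2
  k=2: a=8, p=93, q=17
  k=3: a=8, p=755, q=138

755/138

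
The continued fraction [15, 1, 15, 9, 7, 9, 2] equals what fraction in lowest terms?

Using pₖ = aₖpₖ₋₁ + pₖ₋₂ and qₖ = aₖqₖ₋₁ + qₖ₋₂:
  k=0: a=15, p=15, q=1
  k=1: a=1, p=16, q=1
  k=2: a=15, p=255, q=16
  k=3: a=9, p=2311, q=145
  k=4: a=7, p=16432, q=1031
  k=5: a=9, p=150199, q=9424
  k=6: a=2, p=316830, q=19879

316830/19879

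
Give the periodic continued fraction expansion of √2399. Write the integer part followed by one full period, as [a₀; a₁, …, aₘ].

[48; 1, 47, 1, 96]

a₀ = ⌊√2399⌋ = 48.
With m₀=0, d₀=1 and mₖ₊₁ = dₖaₖ − mₖ, dₖ₊₁ = (n − mₖ₊₁²)/dₖ, aₖ₊₁ = ⌊(a₀+mₖ₊₁)/dₖ₊₁⌋:
  k=1: m=48, d=95, a=1
  k=2: m=47, d=2, a=47
  k=3: m=47, d=95, a=1
  k=4: m=48, d=1, a=96
d=1 and a=2a₀=96 at k=4, so the next step gives (m, d) = (48, 95) again — its k=1 value — and the period has length 4.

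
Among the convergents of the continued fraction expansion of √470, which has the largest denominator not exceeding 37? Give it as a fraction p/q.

542/25

√470 = [21; 1, 2, 8, 2, 1, 42, …] (period length 6).
Convergents:
  p_0/q_0 = 21/1
  p_1/q_1 = 22/1
  p_2/q_2 = 65/3
  p_3/q_3 = 542/25
  p_4/q_4 = 1149/53
q_3 = 25 ≤ 37 < 53 = q_4, so the answer is 542/25.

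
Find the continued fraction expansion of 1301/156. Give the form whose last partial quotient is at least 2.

[8; 2, 1, 16, 1, 2]

1301 = 8×156 + 53
156 = 2×53 + 50
53 = 1×50 + 3
50 = 16×3 + 2
3 = 1×2 + 1
2 = 2×1 + 0  (stop)
So 1301/156 = [8; 2, 1, 16, 1, 2].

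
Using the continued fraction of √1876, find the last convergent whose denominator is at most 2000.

√1876 = [43; 3, 5, 12, 5, 3, 86, …] (period length 6).
Convergents:
  p_0/q_0 = 43/1
  p_1/q_1 = 130/3
  p_2/q_2 = 693/16
  p_3/q_3 = 8446/195
  p_4/q_4 = 42923/991
  p_5/q_5 = 137215/3168
q_4 = 991 ≤ 2000 < 3168 = q_5, so the answer is 42923/991.

42923/991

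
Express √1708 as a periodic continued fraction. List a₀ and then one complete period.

a₀ = ⌊√1708⌋ = 41.

[41; 3, 20, 3, 82]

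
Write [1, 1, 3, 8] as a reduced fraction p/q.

58/33

Fold from the inside: start with 8/1.
  3 + 1/8 = 25/8
  1 + 8/25 = 33/25
  1 + 25/33 = 58/33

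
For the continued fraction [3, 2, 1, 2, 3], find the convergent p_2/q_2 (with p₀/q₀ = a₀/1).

Using pₖ = aₖpₖ₋₁ + pₖ₋₂, qₖ = aₖqₖ₋₁ + qₖ₋₂ (with p₋₁=1, p₋₂=0, q₋₁=0, q₋₂=1):
  k=0: a=3, p=3, q=1
  k=1: a=2, p=7, q=2
  k=2: a=1, p=10, q=3

10/3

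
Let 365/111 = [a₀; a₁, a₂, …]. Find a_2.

2

365 = 3·111 + 32   →  a_0 = 3
111 = 3·32 + 15   →  a_1 = 3
32 = 2·15 + 2   →  a_2 = 2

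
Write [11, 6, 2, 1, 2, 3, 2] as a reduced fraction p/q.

Using pₖ = aₖpₖ₋₁ + pₖ₋₂ and qₖ = aₖqₖ₋₁ + qₖ₋₂:
  k=0: a=11, p=11, q=1
  k=1: a=6, p=67, q=6
  k=2: a=2, p=145, q=13
  k=3: a=1, p=212, q=19
  k=4: a=2, p=569, q=51
  k=5: a=3, p=1919, q=172
  k=6: a=2, p=4407, q=395

4407/395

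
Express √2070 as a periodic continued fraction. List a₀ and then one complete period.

[45; 2, 90]

a₀ = ⌊√2070⌋ = 45.
With m₀=0, d₀=1 and mₖ₊₁ = dₖaₖ − mₖ, dₖ₊₁ = (n − mₖ₊₁²)/dₖ, aₖ₊₁ = ⌊(a₀+mₖ₊₁)/dₖ₊₁⌋:
  k=1: m=45, d=45, a=2
  k=2: m=45, d=1, a=90
d=1 and a=2a₀=90 at k=2, so the next step gives (m, d) = (45, 45) again — its k=1 value — and the period has length 2.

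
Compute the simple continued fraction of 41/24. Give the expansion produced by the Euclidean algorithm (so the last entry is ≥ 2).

41 = 1*24 + 17
24 = 1*17 + 7
17 = 2*7 + 3
7 = 2*3 + 1
3 = 3*1 + 0  (stop)
So 41/24 = [1; 1, 2, 2, 3].

[1; 1, 2, 2, 3]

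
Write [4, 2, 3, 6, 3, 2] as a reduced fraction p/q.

1427/322

Fold from the inside: start with 2/1.
  3 + 1/2 = 7/2
  6 + 2/7 = 44/7
  3 + 7/44 = 139/44
  2 + 44/139 = 322/139
  4 + 139/322 = 1427/322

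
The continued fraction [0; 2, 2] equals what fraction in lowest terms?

2/5

Using pₖ = aₖpₖ₋₁ + pₖ₋₂ and qₖ = aₖqₖ₋₁ + qₖ₋₂:
  k=0: a=0, p=0, q=1
  k=1: a=2, p=1, q=2
  k=2: a=2, p=2, q=5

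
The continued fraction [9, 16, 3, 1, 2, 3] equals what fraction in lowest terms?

Using pₖ = aₖpₖ₋₁ + pₖ₋₂ and qₖ = aₖqₖ₋₁ + qₖ₋₂:
  k=0: a=9, p=9, q=1
  k=1: a=16, p=145, q=16
  k=2: a=3, p=444, q=49
  k=3: a=1, p=589, q=65
  k=4: a=2, p=1622, q=179
  k=5: a=3, p=5455, q=602

5455/602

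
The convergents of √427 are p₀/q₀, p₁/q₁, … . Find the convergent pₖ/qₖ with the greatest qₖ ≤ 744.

√427 = [20; 1, 1, 1, 40, …] (period length 4).
Convergents:
  p_0/q_0 = 20/1
  p_1/q_1 = 21/1
  p_2/q_2 = 41/2
  p_3/q_3 = 62/3
  p_4/q_4 = 2521/122
  p_5/q_5 = 2583/125
  p_6/q_6 = 5104/247
  p_7/q_7 = 7687/372
  p_8/q_8 = 312584/15127
q_7 = 372 ≤ 744 < 15127 = q_8, so the answer is 7687/372.

7687/372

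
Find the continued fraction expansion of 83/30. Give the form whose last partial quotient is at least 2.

83 = 2*30 + 23
30 = 1*23 + 7
23 = 3*7 + 2
7 = 3*2 + 1
2 = 2*1 + 0  (stop)
So 83/30 = [2; 1, 3, 3, 2].

[2; 1, 3, 3, 2]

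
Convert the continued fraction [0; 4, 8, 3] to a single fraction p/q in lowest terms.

Using pₖ = aₖpₖ₋₁ + pₖ₋₂ and qₖ = aₖqₖ₋₁ + qₖ₋₂:
  k=0: a=0, p=0, q=1
  k=1: a=4, p=1, q=4
  k=2: a=8, p=8, q=33
  k=3: a=3, p=25, q=103

25/103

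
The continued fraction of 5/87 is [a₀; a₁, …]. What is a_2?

2

5 = 0·87 + 5   →  a_0 = 0
87 = 17·5 + 2   →  a_1 = 17
5 = 2·2 + 1   →  a_2 = 2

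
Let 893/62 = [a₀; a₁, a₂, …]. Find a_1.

893 = 14·62 + 25   →  a_0 = 14
62 = 2·25 + 12   →  a_1 = 2

2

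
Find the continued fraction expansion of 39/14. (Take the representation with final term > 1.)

[2; 1, 3, 1, 2]

39 = 2×14 + 11
14 = 1×11 + 3
11 = 3×3 + 2
3 = 1×2 + 1
2 = 2×1 + 0  (stop)
So 39/14 = [2; 1, 3, 1, 2].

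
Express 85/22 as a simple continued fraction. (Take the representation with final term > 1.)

85 = 3*22 + 19
22 = 1*19 + 3
19 = 6*3 + 1
3 = 3*1 + 0  (stop)
So 85/22 = [3; 1, 6, 3].

[3; 1, 6, 3]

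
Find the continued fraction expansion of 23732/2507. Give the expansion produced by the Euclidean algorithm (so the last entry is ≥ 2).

[9; 2, 6, 1, 11, 14]

23732 = 9*2507 + 1169
2507 = 2*1169 + 169
1169 = 6*169 + 155
169 = 1*155 + 14
155 = 11*14 + 1
14 = 14*1 + 0  (stop)
So 23732/2507 = [9; 2, 6, 1, 11, 14].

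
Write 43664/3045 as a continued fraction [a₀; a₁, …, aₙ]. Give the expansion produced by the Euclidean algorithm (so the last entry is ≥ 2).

43664 = 14×3045 + 1034
3045 = 2×1034 + 977
1034 = 1×977 + 57
977 = 17×57 + 8
57 = 7×8 + 1
8 = 8×1 + 0  (stop)
So 43664/3045 = [14; 2, 1, 17, 7, 8].

[14; 2, 1, 17, 7, 8]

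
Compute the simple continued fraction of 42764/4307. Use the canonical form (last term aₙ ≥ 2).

[9; 1, 13, 13, 3, 3, 2]

42764 = 9*4307 + 4001
4307 = 1*4001 + 306
4001 = 13*306 + 23
306 = 13*23 + 7
23 = 3*7 + 2
7 = 3*2 + 1
2 = 2*1 + 0  (stop)
So 42764/4307 = [9; 1, 13, 13, 3, 3, 2].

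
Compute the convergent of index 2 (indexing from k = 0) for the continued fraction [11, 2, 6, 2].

Using pₖ = aₖpₖ₋₁ + pₖ₋₂, qₖ = aₖqₖ₋₁ + qₖ₋₂ (with p₋₁=1, p₋₂=0, q₋₁=0, q₋₂=1):
  k=0: a=11, p=11, q=1
  k=1: a=2, p=23, q=2
  k=2: a=6, p=149, q=13

149/13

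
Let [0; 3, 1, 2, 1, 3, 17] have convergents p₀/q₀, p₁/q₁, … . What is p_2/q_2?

1/4

Using pₖ = aₖpₖ₋₁ + pₖ₋₂, qₖ = aₖqₖ₋₁ + qₖ₋₂ (with p₋₁=1, p₋₂=0, q₋₁=0, q₋₂=1):
  k=0: a=0, p=0, q=1
  k=1: a=3, p=1, q=3
  k=2: a=1, p=1, q=4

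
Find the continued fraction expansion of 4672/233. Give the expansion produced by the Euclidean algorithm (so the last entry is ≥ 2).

[20; 19, 2, 2, 2]

4672 = 20×233 + 12
233 = 19×12 + 5
12 = 2×5 + 2
5 = 2×2 + 1
2 = 2×1 + 0  (stop)
So 4672/233 = [20; 19, 2, 2, 2].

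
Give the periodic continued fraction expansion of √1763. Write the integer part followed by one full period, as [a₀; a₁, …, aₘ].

[41; 1, 82]

a₀ = ⌊√1763⌋ = 41.
With m₀=0, d₀=1 and mₖ₊₁ = dₖaₖ − mₖ, dₖ₊₁ = (n − mₖ₊₁²)/dₖ, aₖ₊₁ = ⌊(a₀+mₖ₊₁)/dₖ₊₁⌋:
  k=1: m=41, d=82, a=1
  k=2: m=41, d=1, a=82
d=1 and a=2a₀=82 at k=2, so the next step gives (m, d) = (41, 82) again — its k=1 value — and the period has length 2.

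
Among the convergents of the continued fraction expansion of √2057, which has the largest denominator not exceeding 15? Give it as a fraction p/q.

√2057 = [45; 2, 1, 4, 1, 2, 90, …] (period length 6).
Convergents:
  p_0/q_0 = 45/1
  p_1/q_1 = 91/2
  p_2/q_2 = 136/3
  p_3/q_3 = 635/14
  p_4/q_4 = 771/17
q_3 = 14 ≤ 15 < 17 = q_4, so the answer is 635/14.

635/14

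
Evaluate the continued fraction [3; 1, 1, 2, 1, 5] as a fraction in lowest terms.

Using pₖ = aₖpₖ₋₁ + pₖ₋₂ and qₖ = aₖqₖ₋₁ + qₖ₋₂:
  k=0: a=3, p=3, q=1
  k=1: a=1, p=4, q=1
  k=2: a=1, p=7, q=2
  k=3: a=2, p=18, q=5
  k=4: a=1, p=25, q=7
  k=5: a=5, p=143, q=40

143/40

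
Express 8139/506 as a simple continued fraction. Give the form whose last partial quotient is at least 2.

8139 = 16×506 + 43
506 = 11×43 + 33
43 = 1×33 + 10
33 = 3×10 + 3
10 = 3×3 + 1
3 = 3×1 + 0  (stop)
So 8139/506 = [16; 11, 1, 3, 3, 3].

[16; 11, 1, 3, 3, 3]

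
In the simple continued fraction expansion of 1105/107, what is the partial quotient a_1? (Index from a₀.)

1105 = 10·107 + 35   →  a_0 = 10
107 = 3·35 + 2   →  a_1 = 3

3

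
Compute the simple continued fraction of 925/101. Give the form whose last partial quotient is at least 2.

[9; 6, 3, 5]

925 = 9*101 + 16
101 = 6*16 + 5
16 = 3*5 + 1
5 = 5*1 + 0  (stop)
So 925/101 = [9; 6, 3, 5].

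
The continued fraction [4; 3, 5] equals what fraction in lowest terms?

Fold from the inside: start with 5/1.
  3 + 1/5 = 16/5
  4 + 5/16 = 69/16

69/16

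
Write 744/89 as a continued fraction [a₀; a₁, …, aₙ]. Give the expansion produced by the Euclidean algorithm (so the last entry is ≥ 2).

744 = 8*89 + 32
89 = 2*32 + 25
32 = 1*25 + 7
25 = 3*7 + 4
7 = 1*4 + 3
4 = 1*3 + 1
3 = 3*1 + 0  (stop)
So 744/89 = [8; 2, 1, 3, 1, 1, 3].

[8; 2, 1, 3, 1, 1, 3]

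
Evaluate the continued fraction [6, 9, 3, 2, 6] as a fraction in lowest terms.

Using pₖ = aₖpₖ₋₁ + pₖ₋₂ and qₖ = aₖqₖ₋₁ + qₖ₋₂:
  k=0: a=6, p=6, q=1
  k=1: a=9, p=55, q=9
  k=2: a=3, p=171, q=28
  k=3: a=2, p=397, q=65
  k=4: a=6, p=2553, q=418

2553/418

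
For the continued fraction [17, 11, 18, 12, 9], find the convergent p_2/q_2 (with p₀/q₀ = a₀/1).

3401/199

Using pₖ = aₖpₖ₋₁ + pₖ₋₂, qₖ = aₖqₖ₋₁ + qₖ₋₂ (with p₋₁=1, p₋₂=0, q₋₁=0, q₋₂=1):
  k=0: a=17, p=17, q=1
  k=1: a=11, p=188, q=11
  k=2: a=18, p=3401, q=199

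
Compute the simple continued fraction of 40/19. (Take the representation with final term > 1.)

40 = 2·19 + 2
19 = 9·2 + 1
2 = 2·1 + 0  (stop)
So 40/19 = [2; 9, 2].

[2; 9, 2]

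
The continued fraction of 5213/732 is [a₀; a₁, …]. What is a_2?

4

5213 = 7·732 + 89   →  a_0 = 7
732 = 8·89 + 20   →  a_1 = 8
89 = 4·20 + 9   →  a_2 = 4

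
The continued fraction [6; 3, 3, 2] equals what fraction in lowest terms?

145/23

Using pₖ = aₖpₖ₋₁ + pₖ₋₂ and qₖ = aₖqₖ₋₁ + qₖ₋₂:
  k=0: a=6, p=6, q=1
  k=1: a=3, p=19, q=3
  k=2: a=3, p=63, q=10
  k=3: a=2, p=145, q=23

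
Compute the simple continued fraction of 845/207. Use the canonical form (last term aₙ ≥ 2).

845 = 4·207 + 17
207 = 12·17 + 3
17 = 5·3 + 2
3 = 1·2 + 1
2 = 2·1 + 0  (stop)
So 845/207 = [4; 12, 5, 1, 2].

[4; 12, 5, 1, 2]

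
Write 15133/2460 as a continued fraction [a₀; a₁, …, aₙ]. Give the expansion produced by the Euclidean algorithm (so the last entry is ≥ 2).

[6; 6, 1, 1, 2, 7, 1, 8]

15133 = 6·2460 + 373
2460 = 6·373 + 222
373 = 1·222 + 151
222 = 1·151 + 71
151 = 2·71 + 9
71 = 7·9 + 8
9 = 1·8 + 1
8 = 8·1 + 0  (stop)
So 15133/2460 = [6; 6, 1, 1, 2, 7, 1, 8].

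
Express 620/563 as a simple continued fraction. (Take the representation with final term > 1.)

620 = 1×563 + 57
563 = 9×57 + 50
57 = 1×50 + 7
50 = 7×7 + 1
7 = 7×1 + 0  (stop)
So 620/563 = [1; 9, 1, 7, 7].

[1; 9, 1, 7, 7]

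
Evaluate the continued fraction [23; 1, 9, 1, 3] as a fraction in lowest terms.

Using pₖ = aₖpₖ₋₁ + pₖ₋₂ and qₖ = aₖqₖ₋₁ + qₖ₋₂:
  k=0: a=23, p=23, q=1
  k=1: a=1, p=24, q=1
  k=2: a=9, p=239, q=10
  k=3: a=1, p=263, q=11
  k=4: a=3, p=1028, q=43

1028/43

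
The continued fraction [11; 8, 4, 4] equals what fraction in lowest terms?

1557/140

Fold from the inside: start with 4/1.
  4 + 1/4 = 17/4
  8 + 4/17 = 140/17
  11 + 17/140 = 1557/140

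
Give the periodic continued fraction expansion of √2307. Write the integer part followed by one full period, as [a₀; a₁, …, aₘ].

[48; 32, 96]

a₀ = ⌊√2307⌋ = 48.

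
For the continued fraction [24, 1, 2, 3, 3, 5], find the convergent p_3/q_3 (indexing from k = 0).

Using pₖ = aₖpₖ₋₁ + pₖ₋₂, qₖ = aₖqₖ₋₁ + qₖ₋₂ (with p₋₁=1, p₋₂=0, q₋₁=0, q₋₂=1):
  k=0: a=24, p=24, q=1
  k=1: a=1, p=25, q=1
  k=2: a=2, p=74, q=3
  k=3: a=3, p=247, q=10

247/10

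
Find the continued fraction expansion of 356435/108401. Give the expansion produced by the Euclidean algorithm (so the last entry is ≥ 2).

[3; 3, 2, 8, 14, 8, 16]

356435 = 3×108401 + 31232
108401 = 3×31232 + 14705
31232 = 2×14705 + 1822
14705 = 8×1822 + 129
1822 = 14×129 + 16
129 = 8×16 + 1
16 = 16×1 + 0  (stop)
So 356435/108401 = [3; 3, 2, 8, 14, 8, 16].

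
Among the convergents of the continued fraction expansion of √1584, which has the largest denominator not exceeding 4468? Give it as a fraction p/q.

79201/1990

√1584 = [39; 1, 3, 1, 78, …] (period length 4).
Convergents:
  p_0/q_0 = 39/1
  p_1/q_1 = 40/1
  p_2/q_2 = 159/4
  p_3/q_3 = 199/5
  p_4/q_4 = 15681/394
  p_5/q_5 = 15880/399
  p_6/q_6 = 63321/1591
  p_7/q_7 = 79201/1990
  p_8/q_8 = 6240999/156811
q_7 = 1990 ≤ 4468 < 156811 = q_8, so the answer is 79201/1990.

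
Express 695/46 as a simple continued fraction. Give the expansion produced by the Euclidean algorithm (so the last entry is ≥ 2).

695 = 15*46 + 5
46 = 9*5 + 1
5 = 5*1 + 0  (stop)
So 695/46 = [15; 9, 5].

[15; 9, 5]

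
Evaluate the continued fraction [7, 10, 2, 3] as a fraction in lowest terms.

Fold from the inside: start with 3/1.
  2 + 1/3 = 7/3
  10 + 3/7 = 73/7
  7 + 7/73 = 518/73

518/73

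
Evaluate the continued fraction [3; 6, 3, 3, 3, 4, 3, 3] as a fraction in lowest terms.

Fold from the inside: start with 3/1.
  3 + 1/3 = 10/3
  4 + 3/10 = 43/10
  3 + 10/43 = 139/43
  3 + 43/139 = 460/139
  3 + 139/460 = 1519/460
  6 + 460/1519 = 9574/1519
  3 + 1519/9574 = 30241/9574

30241/9574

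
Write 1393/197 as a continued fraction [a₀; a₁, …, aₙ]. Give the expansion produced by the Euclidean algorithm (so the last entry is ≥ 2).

1393 = 7·197 + 14
197 = 14·14 + 1
14 = 14·1 + 0  (stop)
So 1393/197 = [7; 14, 14].

[7; 14, 14]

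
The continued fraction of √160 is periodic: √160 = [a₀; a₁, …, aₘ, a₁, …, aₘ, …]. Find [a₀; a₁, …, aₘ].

a₀ = ⌊√160⌋ = 12.
With m₀=0, d₀=1 and mₖ₊₁ = dₖaₖ − mₖ, dₖ₊₁ = (n − mₖ₊₁²)/dₖ, aₖ₊₁ = ⌊(a₀+mₖ₊₁)/dₖ₊₁⌋:
  k=1: m=12, d=16, a=1
  k=2: m=4, d=9, a=1
  k=3: m=5, d=15, a=1
  k=4: m=10, d=4, a=5
  k=5: m=10, d=15, a=1
  k=6: m=5, d=9, a=1
  k=7: m=4, d=16, a=1
  k=8: m=12, d=1, a=24
d=1 and a=2a₀=24 at k=8, so the next step gives (m, d) = (12, 16) again — its k=1 value — and the period has length 8.

[12; 1, 1, 1, 5, 1, 1, 1, 24]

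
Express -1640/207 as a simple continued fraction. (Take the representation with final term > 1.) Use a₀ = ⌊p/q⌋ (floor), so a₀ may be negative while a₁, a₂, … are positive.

[-8; 12, 1, 15]

-1640 = -8×207 + 16
207 = 12×16 + 15
16 = 1×15 + 1
15 = 15×1 + 0  (stop)
So -1640/207 = [-8; 12, 1, 15].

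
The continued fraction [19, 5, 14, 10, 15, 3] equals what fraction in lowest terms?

635485/33103

Fold from the inside: start with 3/1.
  15 + 1/3 = 46/3
  10 + 3/46 = 463/46
  14 + 46/463 = 6528/463
  5 + 463/6528 = 33103/6528
  19 + 6528/33103 = 635485/33103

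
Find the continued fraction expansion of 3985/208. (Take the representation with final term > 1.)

3985 = 19*208 + 33
208 = 6*33 + 10
33 = 3*10 + 3
10 = 3*3 + 1
3 = 3*1 + 0  (stop)
So 3985/208 = [19; 6, 3, 3, 3].

[19; 6, 3, 3, 3]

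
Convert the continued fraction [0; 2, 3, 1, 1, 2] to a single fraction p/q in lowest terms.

Fold from the inside: start with 2/1.
  1 + 1/2 = 3/2
  1 + 2/3 = 5/3
  3 + 3/5 = 18/5
  2 + 5/18 = 41/18
  0 + 18/41 = 18/41

18/41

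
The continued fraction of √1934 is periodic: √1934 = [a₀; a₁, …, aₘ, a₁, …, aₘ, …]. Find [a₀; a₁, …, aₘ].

[43; 1, 42, 1, 86]

a₀ = ⌊√1934⌋ = 43.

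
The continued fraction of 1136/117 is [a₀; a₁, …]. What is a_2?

1136 = 9·117 + 83   →  a_0 = 9
117 = 1·83 + 34   →  a_1 = 1
83 = 2·34 + 15   →  a_2 = 2

2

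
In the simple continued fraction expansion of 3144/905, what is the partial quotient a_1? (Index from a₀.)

3144 = 3·905 + 429   →  a_0 = 3
905 = 2·429 + 47   →  a_1 = 2

2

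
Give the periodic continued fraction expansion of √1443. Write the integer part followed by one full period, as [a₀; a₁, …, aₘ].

a₀ = ⌊√1443⌋ = 37.
With m₀=0, d₀=1 and mₖ₊₁ = dₖaₖ − mₖ, dₖ₊₁ = (n − mₖ₊₁²)/dₖ, aₖ₊₁ = ⌊(a₀+mₖ₊₁)/dₖ₊₁⌋:
  k=1: m=37, d=74, a=1
  k=2: m=37, d=1, a=74
d=1 and a=2a₀=74 at k=2, so the next step gives (m, d) = (37, 74) again — its k=1 value — and the period has length 2.

[37; 1, 74]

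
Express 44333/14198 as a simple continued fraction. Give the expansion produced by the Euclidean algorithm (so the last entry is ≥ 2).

44333 = 3*14198 + 1739
14198 = 8*1739 + 286
1739 = 6*286 + 23
286 = 12*23 + 10
23 = 2*10 + 3
10 = 3*3 + 1
3 = 3*1 + 0  (stop)
So 44333/14198 = [3; 8, 6, 12, 2, 3, 3].

[3; 8, 6, 12, 2, 3, 3]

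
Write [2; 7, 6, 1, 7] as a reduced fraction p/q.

841/393

Using pₖ = aₖpₖ₋₁ + pₖ₋₂ and qₖ = aₖqₖ₋₁ + qₖ₋₂:
  k=0: a=2, p=2, q=1
  k=1: a=7, p=15, q=7
  k=2: a=6, p=92, q=43
  k=3: a=1, p=107, q=50
  k=4: a=7, p=841, q=393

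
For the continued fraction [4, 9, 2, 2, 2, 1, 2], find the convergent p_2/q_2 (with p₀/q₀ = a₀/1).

Using pₖ = aₖpₖ₋₁ + pₖ₋₂, qₖ = aₖqₖ₋₁ + qₖ₋₂ (with p₋₁=1, p₋₂=0, q₋₁=0, q₋₂=1):
  k=0: a=4, p=4, q=1
  k=1: a=9, p=37, q=9
  k=2: a=2, p=78, q=19

78/19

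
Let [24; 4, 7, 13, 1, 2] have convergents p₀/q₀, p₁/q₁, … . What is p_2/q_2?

Using pₖ = aₖpₖ₋₁ + pₖ₋₂, qₖ = aₖqₖ₋₁ + qₖ₋₂ (with p₋₁=1, p₋₂=0, q₋₁=0, q₋₂=1):
  k=0: a=24, p=24, q=1
  k=1: a=4, p=97, q=4
  k=2: a=7, p=703, q=29

703/29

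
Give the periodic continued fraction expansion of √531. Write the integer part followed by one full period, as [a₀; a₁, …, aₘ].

[23; 23, 46]

a₀ = ⌊√531⌋ = 23.
With m₀=0, d₀=1 and mₖ₊₁ = dₖaₖ − mₖ, dₖ₊₁ = (n − mₖ₊₁²)/dₖ, aₖ₊₁ = ⌊(a₀+mₖ₊₁)/dₖ₊₁⌋:
  k=1: m=23, d=2, a=23
  k=2: m=23, d=1, a=46
d=1 and a=2a₀=46 at k=2, so the next step gives (m, d) = (23, 2) again — its k=1 value — and the period has length 2.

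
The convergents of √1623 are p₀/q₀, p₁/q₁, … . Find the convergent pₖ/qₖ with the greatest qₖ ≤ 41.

282/7

√1623 = [40; 3, 2, 26, 2, 3, 80, …] (period length 6).
Convergents:
  p_0/q_0 = 40/1
  p_1/q_1 = 121/3
  p_2/q_2 = 282/7
  p_3/q_3 = 7453/185
q_2 = 7 ≤ 41 < 185 = q_3, so the answer is 282/7.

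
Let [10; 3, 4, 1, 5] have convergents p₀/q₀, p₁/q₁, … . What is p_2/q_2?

134/13

Using pₖ = aₖpₖ₋₁ + pₖ₋₂, qₖ = aₖqₖ₋₁ + qₖ₋₂ (with p₋₁=1, p₋₂=0, q₋₁=0, q₋₂=1):
  k=0: a=10, p=10, q=1
  k=1: a=3, p=31, q=3
  k=2: a=4, p=134, q=13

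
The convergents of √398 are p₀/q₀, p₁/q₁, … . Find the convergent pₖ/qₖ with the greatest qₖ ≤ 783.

√398 = [19; 1, 18, 1, 38, …] (period length 4).
Convergents:
  p_0/q_0 = 19/1
  p_1/q_1 = 20/1
  p_2/q_2 = 379/19
  p_3/q_3 = 399/20
  p_4/q_4 = 15541/779
  p_5/q_5 = 15940/799
q_4 = 779 ≤ 783 < 799 = q_5, so the answer is 15541/779.

15541/779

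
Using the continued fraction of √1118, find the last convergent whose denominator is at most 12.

234/7

√1118 = [33; 2, 3, 2, 3, 2, 66, …] (period length 6).
Convergents:
  p_0/q_0 = 33/1
  p_1/q_1 = 67/2
  p_2/q_2 = 234/7
  p_3/q_3 = 535/16
q_2 = 7 ≤ 12 < 16 = q_3, so the answer is 234/7.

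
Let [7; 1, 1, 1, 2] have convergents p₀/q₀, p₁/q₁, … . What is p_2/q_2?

15/2

Using pₖ = aₖpₖ₋₁ + pₖ₋₂, qₖ = aₖqₖ₋₁ + qₖ₋₂ (with p₋₁=1, p₋₂=0, q₋₁=0, q₋₂=1):
  k=0: a=7, p=7, q=1
  k=1: a=1, p=8, q=1
  k=2: a=1, p=15, q=2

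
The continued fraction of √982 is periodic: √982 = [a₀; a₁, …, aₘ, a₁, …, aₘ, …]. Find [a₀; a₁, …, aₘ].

[31; 2, 1, 30, 1, 2, 62]

a₀ = ⌊√982⌋ = 31.
With m₀=0, d₀=1 and mₖ₊₁ = dₖaₖ − mₖ, dₖ₊₁ = (n − mₖ₊₁²)/dₖ, aₖ₊₁ = ⌊(a₀+mₖ₊₁)/dₖ₊₁⌋:
  k=1: m=31, d=21, a=2
  k=2: m=11, d=41, a=1
  k=3: m=30, d=2, a=30
  k=4: m=30, d=41, a=1
  k=5: m=11, d=21, a=2
  k=6: m=31, d=1, a=62
d=1 and a=2a₀=62 at k=6, so the next step gives (m, d) = (31, 21) again — its k=1 value — and the period has length 6.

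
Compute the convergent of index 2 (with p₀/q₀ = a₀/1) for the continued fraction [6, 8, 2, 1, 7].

104/17

Using pₖ = aₖpₖ₋₁ + pₖ₋₂, qₖ = aₖqₖ₋₁ + qₖ₋₂ (with p₋₁=1, p₋₂=0, q₋₁=0, q₋₂=1):
  k=0: a=6, p=6, q=1
  k=1: a=8, p=49, q=8
  k=2: a=2, p=104, q=17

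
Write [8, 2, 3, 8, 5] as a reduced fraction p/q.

2504/297

Fold from the inside: start with 5/1.
  8 + 1/5 = 41/5
  3 + 5/41 = 128/41
  2 + 41/128 = 297/128
  8 + 128/297 = 2504/297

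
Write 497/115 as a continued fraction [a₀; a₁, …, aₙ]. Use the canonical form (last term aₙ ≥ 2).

497 = 4×115 + 37
115 = 3×37 + 4
37 = 9×4 + 1
4 = 4×1 + 0  (stop)
So 497/115 = [4; 3, 9, 4].

[4; 3, 9, 4]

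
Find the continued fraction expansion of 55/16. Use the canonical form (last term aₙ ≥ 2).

[3; 2, 3, 2]

55 = 3×16 + 7
16 = 2×7 + 2
7 = 3×2 + 1
2 = 2×1 + 0  (stop)
So 55/16 = [3; 2, 3, 2].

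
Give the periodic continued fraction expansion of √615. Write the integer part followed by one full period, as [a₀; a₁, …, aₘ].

a₀ = ⌊√615⌋ = 24.
With m₀=0, d₀=1 and mₖ₊₁ = dₖaₖ − mₖ, dₖ₊₁ = (n − mₖ₊₁²)/dₖ, aₖ₊₁ = ⌊(a₀+mₖ₊₁)/dₖ₊₁⌋:
  k=1: m=24, d=39, a=1
  k=2: m=15, d=10, a=3
  k=3: m=15, d=39, a=1
  k=4: m=24, d=1, a=48
d=1 and a=2a₀=48 at k=4, so the next step gives (m, d) = (24, 39) again — its k=1 value — and the period has length 4.

[24; 1, 3, 1, 48]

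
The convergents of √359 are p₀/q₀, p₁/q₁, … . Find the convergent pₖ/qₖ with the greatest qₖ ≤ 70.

√359 = [18; 1, 17, 1, 36, …] (period length 4).
Convergents:
  p_0/q_0 = 18/1
  p_1/q_1 = 19/1
  p_2/q_2 = 341/18
  p_3/q_3 = 360/19
  p_4/q_4 = 13301/702
q_3 = 19 ≤ 70 < 702 = q_4, so the answer is 360/19.

360/19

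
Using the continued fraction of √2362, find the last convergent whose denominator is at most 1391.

√2362 = [48; 1, 1, 1, 1, 96, …] (period length 5).
Convergents:
  p_0/q_0 = 48/1
  p_1/q_1 = 49/1
  p_2/q_2 = 97/2
  p_3/q_3 = 146/3
  p_4/q_4 = 243/5
  p_5/q_5 = 23474/483
  p_6/q_6 = 23717/488
  p_7/q_7 = 47191/971
  p_8/q_8 = 70908/1459
q_7 = 971 ≤ 1391 < 1459 = q_8, so the answer is 47191/971.

47191/971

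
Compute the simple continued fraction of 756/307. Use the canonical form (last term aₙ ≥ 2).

756 = 2·307 + 142
307 = 2·142 + 23
142 = 6·23 + 4
23 = 5·4 + 3
4 = 1·3 + 1
3 = 3·1 + 0  (stop)
So 756/307 = [2; 2, 6, 5, 1, 3].

[2; 2, 6, 5, 1, 3]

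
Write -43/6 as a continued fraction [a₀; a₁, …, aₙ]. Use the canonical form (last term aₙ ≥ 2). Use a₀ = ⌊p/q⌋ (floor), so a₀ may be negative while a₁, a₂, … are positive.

-43 = -8*6 + 5
6 = 1*5 + 1
5 = 5*1 + 0  (stop)
So -43/6 = [-8; 1, 5].

[-8; 1, 5]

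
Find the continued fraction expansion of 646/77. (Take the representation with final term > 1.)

646 = 8×77 + 30
77 = 2×30 + 17
30 = 1×17 + 13
17 = 1×13 + 4
13 = 3×4 + 1
4 = 4×1 + 0  (stop)
So 646/77 = [8; 2, 1, 1, 3, 4].

[8; 2, 1, 1, 3, 4]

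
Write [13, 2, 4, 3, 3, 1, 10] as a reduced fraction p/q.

Using pₖ = aₖpₖ₋₁ + pₖ₋₂ and qₖ = aₖqₖ₋₁ + qₖ₋₂:
  k=0: a=13, p=13, q=1
  k=1: a=2, p=27, q=2
  k=2: a=4, p=121, q=9
  k=3: a=3, p=390, q=29
  k=4: a=3, p=1291, q=96
  k=5: a=1, p=1681, q=125
  k=6: a=10, p=18101, q=1346

18101/1346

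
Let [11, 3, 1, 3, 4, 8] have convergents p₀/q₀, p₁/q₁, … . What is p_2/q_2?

Using pₖ = aₖpₖ₋₁ + pₖ₋₂, qₖ = aₖqₖ₋₁ + qₖ₋₂ (with p₋₁=1, p₋₂=0, q₋₁=0, q₋₂=1):
  k=0: a=11, p=11, q=1
  k=1: a=3, p=34, q=3
  k=2: a=1, p=45, q=4

45/4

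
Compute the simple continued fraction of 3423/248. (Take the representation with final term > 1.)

[13; 1, 4, 16, 3]

3423 = 13*248 + 199
248 = 1*199 + 49
199 = 4*49 + 3
49 = 16*3 + 1
3 = 3*1 + 0  (stop)
So 3423/248 = [13; 1, 4, 16, 3].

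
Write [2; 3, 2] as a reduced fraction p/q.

16/7

Fold from the inside: start with 2/1.
  3 + 1/2 = 7/2
  2 + 2/7 = 16/7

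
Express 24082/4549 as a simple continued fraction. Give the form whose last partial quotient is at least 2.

24082 = 5×4549 + 1337
4549 = 3×1337 + 538
1337 = 2×538 + 261
538 = 2×261 + 16
261 = 16×16 + 5
16 = 3×5 + 1
5 = 5×1 + 0  (stop)
So 24082/4549 = [5; 3, 2, 2, 16, 3, 5].

[5; 3, 2, 2, 16, 3, 5]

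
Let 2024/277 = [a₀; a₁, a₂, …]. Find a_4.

6

2024 = 7·277 + 85   →  a_0 = 7
277 = 3·85 + 22   →  a_1 = 3
85 = 3·22 + 19   →  a_2 = 3
22 = 1·19 + 3   →  a_3 = 1
19 = 6·3 + 1   →  a_4 = 6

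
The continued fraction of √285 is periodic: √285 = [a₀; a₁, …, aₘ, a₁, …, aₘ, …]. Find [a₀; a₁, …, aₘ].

[16; 1, 7, 2, 7, 1, 32]

a₀ = ⌊√285⌋ = 16.
With m₀=0, d₀=1 and mₖ₊₁ = dₖaₖ − mₖ, dₖ₊₁ = (n − mₖ₊₁²)/dₖ, aₖ₊₁ = ⌊(a₀+mₖ₊₁)/dₖ₊₁⌋:
  k=1: m=16, d=29, a=1
  k=2: m=13, d=4, a=7
  k=3: m=15, d=15, a=2
  k=4: m=15, d=4, a=7
  k=5: m=13, d=29, a=1
  k=6: m=16, d=1, a=32
d=1 and a=2a₀=32 at k=6, so the next step gives (m, d) = (16, 29) again — its k=1 value — and the period has length 6.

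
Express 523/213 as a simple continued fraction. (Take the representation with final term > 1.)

523 = 2·213 + 97
213 = 2·97 + 19
97 = 5·19 + 2
19 = 9·2 + 1
2 = 2·1 + 0  (stop)
So 523/213 = [2; 2, 5, 9, 2].

[2; 2, 5, 9, 2]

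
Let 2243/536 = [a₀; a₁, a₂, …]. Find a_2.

2

2243 = 4·536 + 99   →  a_0 = 4
536 = 5·99 + 41   →  a_1 = 5
99 = 2·41 + 17   →  a_2 = 2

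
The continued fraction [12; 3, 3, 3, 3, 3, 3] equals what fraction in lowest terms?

14628/1189

Using pₖ = aₖpₖ₋₁ + pₖ₋₂ and qₖ = aₖqₖ₋₁ + qₖ₋₂:
  k=0: a=12, p=12, q=1
  k=1: a=3, p=37, q=3
  k=2: a=3, p=123, q=10
  k=3: a=3, p=406, q=33
  k=4: a=3, p=1341, q=109
  k=5: a=3, p=4429, q=360
  k=6: a=3, p=14628, q=1189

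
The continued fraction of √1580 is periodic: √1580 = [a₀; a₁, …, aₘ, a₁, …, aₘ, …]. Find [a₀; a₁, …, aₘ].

a₀ = ⌊√1580⌋ = 39.
With m₀=0, d₀=1 and mₖ₊₁ = dₖaₖ − mₖ, dₖ₊₁ = (n − mₖ₊₁²)/dₖ, aₖ₊₁ = ⌊(a₀+mₖ₊₁)/dₖ₊₁⌋:
  k=1: m=39, d=59, a=1
  k=2: m=20, d=20, a=2
  k=3: m=20, d=59, a=1
  k=4: m=39, d=1, a=78
d=1 and a=2a₀=78 at k=4, so the next step gives (m, d) = (39, 59) again — its k=1 value — and the period has length 4.

[39; 1, 2, 1, 78]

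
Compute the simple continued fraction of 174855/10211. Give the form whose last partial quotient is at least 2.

174855 = 17*10211 + 1268
10211 = 8*1268 + 67
1268 = 18*67 + 62
67 = 1*62 + 5
62 = 12*5 + 2
5 = 2*2 + 1
2 = 2*1 + 0  (stop)
So 174855/10211 = [17; 8, 18, 1, 12, 2, 2].

[17; 8, 18, 1, 12, 2, 2]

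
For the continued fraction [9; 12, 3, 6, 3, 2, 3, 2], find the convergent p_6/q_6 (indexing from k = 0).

Using pₖ = aₖpₖ₋₁ + pₖ₋₂, qₖ = aₖqₖ₋₁ + qₖ₋₂ (with p₋₁=1, p₋₂=0, q₋₁=0, q₋₂=1):
  k=0: a=9, p=9, q=1
  k=1: a=12, p=109, q=12
  k=2: a=3, p=336, q=37
  k=3: a=6, p=2125, q=234
  k=4: a=3, p=6711, q=739
  k=5: a=2, p=15547, q=1712
  k=6: a=3, p=53352, q=5875

53352/5875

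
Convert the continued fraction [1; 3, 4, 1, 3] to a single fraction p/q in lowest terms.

Fold from the inside: start with 3/1.
  1 + 1/3 = 4/3
  4 + 3/4 = 19/4
  3 + 4/19 = 61/19
  1 + 19/61 = 80/61

80/61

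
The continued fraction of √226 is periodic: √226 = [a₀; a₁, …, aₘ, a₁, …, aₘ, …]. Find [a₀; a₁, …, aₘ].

a₀ = ⌊√226⌋ = 15.
With m₀=0, d₀=1 and mₖ₊₁ = dₖaₖ − mₖ, dₖ₊₁ = (n − mₖ₊₁²)/dₖ, aₖ₊₁ = ⌊(a₀+mₖ₊₁)/dₖ₊₁⌋:
  k=1: m=15, d=1, a=30
d=1 and a=2a₀=30 at k=1, so the next step gives (m, d) = (15, 1) again — its k=1 value — and the period has length 1.

[15; 30]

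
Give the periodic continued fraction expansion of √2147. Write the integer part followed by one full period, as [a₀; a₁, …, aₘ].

[46; 2, 1, 45, 1, 2, 92]

a₀ = ⌊√2147⌋ = 46.
With m₀=0, d₀=1 and mₖ₊₁ = dₖaₖ − mₖ, dₖ₊₁ = (n − mₖ₊₁²)/dₖ, aₖ₊₁ = ⌊(a₀+mₖ₊₁)/dₖ₊₁⌋:
  k=1: m=46, d=31, a=2
  k=2: m=16, d=61, a=1
  k=3: m=45, d=2, a=45
  k=4: m=45, d=61, a=1
  k=5: m=16, d=31, a=2
  k=6: m=46, d=1, a=92
d=1 and a=2a₀=92 at k=6, so the next step gives (m, d) = (46, 31) again — its k=1 value — and the period has length 6.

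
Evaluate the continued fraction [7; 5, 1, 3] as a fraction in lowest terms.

165/23

Fold from the inside: start with 3/1.
  1 + 1/3 = 4/3
  5 + 3/4 = 23/4
  7 + 4/23 = 165/23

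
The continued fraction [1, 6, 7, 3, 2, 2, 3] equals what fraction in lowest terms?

3019/2596

Fold from the inside: start with 3/1.
  2 + 1/3 = 7/3
  2 + 3/7 = 17/7
  3 + 7/17 = 58/17
  7 + 17/58 = 423/58
  6 + 58/423 = 2596/423
  1 + 423/2596 = 3019/2596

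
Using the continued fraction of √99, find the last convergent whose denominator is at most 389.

√99 = [9; 1, 18, …] (period length 2).
Convergents:
  p_0/q_0 = 9/1
  p_1/q_1 = 10/1
  p_2/q_2 = 189/19
  p_3/q_3 = 199/20
  p_4/q_4 = 3771/379
  p_5/q_5 = 3970/399
q_4 = 379 ≤ 389 < 399 = q_5, so the answer is 3771/379.

3771/379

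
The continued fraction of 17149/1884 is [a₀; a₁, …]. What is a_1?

17149 = 9·1884 + 193   →  a_0 = 9
1884 = 9·193 + 147   →  a_1 = 9

9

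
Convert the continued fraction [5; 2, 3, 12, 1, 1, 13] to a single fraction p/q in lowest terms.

13141/2420

Using pₖ = aₖpₖ₋₁ + pₖ₋₂ and qₖ = aₖqₖ₋₁ + qₖ₋₂:
  k=0: a=5, p=5, q=1
  k=1: a=2, p=11, q=2
  k=2: a=3, p=38, q=7
  k=3: a=12, p=467, q=86
  k=4: a=1, p=505, q=93
  k=5: a=1, p=972, q=179
  k=6: a=13, p=13141, q=2420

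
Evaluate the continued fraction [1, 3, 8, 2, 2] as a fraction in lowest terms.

Fold from the inside: start with 2/1.
  2 + 1/2 = 5/2
  8 + 2/5 = 42/5
  3 + 5/42 = 131/42
  1 + 42/131 = 173/131

173/131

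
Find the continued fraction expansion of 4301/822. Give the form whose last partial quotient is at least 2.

4301 = 5·822 + 191
822 = 4·191 + 58
191 = 3·58 + 17
58 = 3·17 + 7
17 = 2·7 + 3
7 = 2·3 + 1
3 = 3·1 + 0  (stop)
So 4301/822 = [5; 4, 3, 3, 2, 2, 3].

[5; 4, 3, 3, 2, 2, 3]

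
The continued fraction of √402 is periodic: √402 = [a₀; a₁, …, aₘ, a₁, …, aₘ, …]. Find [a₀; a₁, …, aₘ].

[20; 20, 40]

a₀ = ⌊√402⌋ = 20.
With m₀=0, d₀=1 and mₖ₊₁ = dₖaₖ − mₖ, dₖ₊₁ = (n − mₖ₊₁²)/dₖ, aₖ₊₁ = ⌊(a₀+mₖ₊₁)/dₖ₊₁⌋:
  k=1: m=20, d=2, a=20
  k=2: m=20, d=1, a=40
d=1 and a=2a₀=40 at k=2, so the next step gives (m, d) = (20, 2) again — its k=1 value — and the period has length 2.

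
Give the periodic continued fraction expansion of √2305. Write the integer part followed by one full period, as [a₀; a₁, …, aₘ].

[48; 96]

a₀ = ⌊√2305⌋ = 48.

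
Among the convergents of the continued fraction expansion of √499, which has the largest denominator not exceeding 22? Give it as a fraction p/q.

√499 = [22; 2, 1, 21, 1, 2, 44, …] (period length 6).
Convergents:
  p_0/q_0 = 22/1
  p_1/q_1 = 45/2
  p_2/q_2 = 67/3
  p_3/q_3 = 1452/65
q_2 = 3 ≤ 22 < 65 = q_3, so the answer is 67/3.

67/3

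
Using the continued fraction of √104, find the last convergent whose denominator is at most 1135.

√104 = [10; 5, 20, …] (period length 2).
Convergents:
  p_0/q_0 = 10/1
  p_1/q_1 = 51/5
  p_2/q_2 = 1030/101
  p_3/q_3 = 5201/510
  p_4/q_4 = 105050/10301
q_3 = 510 ≤ 1135 < 10301 = q_4, so the answer is 5201/510.

5201/510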